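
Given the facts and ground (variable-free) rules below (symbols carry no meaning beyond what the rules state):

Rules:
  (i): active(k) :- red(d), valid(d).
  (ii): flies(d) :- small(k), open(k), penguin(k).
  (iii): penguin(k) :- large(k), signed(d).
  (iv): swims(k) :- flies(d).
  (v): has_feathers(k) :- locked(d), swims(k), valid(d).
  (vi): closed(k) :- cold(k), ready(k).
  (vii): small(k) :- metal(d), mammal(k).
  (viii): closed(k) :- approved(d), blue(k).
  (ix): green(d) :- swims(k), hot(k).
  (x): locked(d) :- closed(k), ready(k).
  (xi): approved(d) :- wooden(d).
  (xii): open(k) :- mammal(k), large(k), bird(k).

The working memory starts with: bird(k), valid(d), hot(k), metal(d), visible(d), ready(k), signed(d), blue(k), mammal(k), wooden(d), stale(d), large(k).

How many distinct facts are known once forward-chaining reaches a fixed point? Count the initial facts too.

22

Round 1 fires (iii), (vii), (xi), (xii), giving penguin(k), small(k), approved(d), open(k).
Round 2 fires (ii), (viii), giving flies(d), closed(k).
Round 3 fires (iv), (x), giving swims(k), locked(d).
Round 4 fires (v), (ix), giving has_feathers(k), green(d).
Closure: {approved(d), bird(k), blue(k), closed(k), flies(d), green(d), has_feathers(k), hot(k), large(k), locked(d), mammal(k), metal(d), open(k), penguin(k), ready(k), signed(d), small(k), stale(d), swims(k), valid(d), visible(d), wooden(d)} — 22 facts.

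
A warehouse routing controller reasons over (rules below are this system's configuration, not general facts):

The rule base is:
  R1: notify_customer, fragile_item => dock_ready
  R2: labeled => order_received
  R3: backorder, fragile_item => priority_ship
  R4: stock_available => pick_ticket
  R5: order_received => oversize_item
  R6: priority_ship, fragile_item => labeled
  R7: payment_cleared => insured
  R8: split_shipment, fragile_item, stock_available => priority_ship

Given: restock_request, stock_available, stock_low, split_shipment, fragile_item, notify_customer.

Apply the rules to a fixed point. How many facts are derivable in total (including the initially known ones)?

12

Round 1 fires R1, R4, R8, giving dock_ready, pick_ticket, priority_ship.
Round 2 fires R6, giving labeled.
Round 3 fires R2, giving order_received.
Round 4 fires R5, giving oversize_item.
Closure: {dock_ready, fragile_item, labeled, notify_customer, order_received, oversize_item, pick_ticket, priority_ship, restock_request, split_shipment, stock_available, stock_low} — 12 facts.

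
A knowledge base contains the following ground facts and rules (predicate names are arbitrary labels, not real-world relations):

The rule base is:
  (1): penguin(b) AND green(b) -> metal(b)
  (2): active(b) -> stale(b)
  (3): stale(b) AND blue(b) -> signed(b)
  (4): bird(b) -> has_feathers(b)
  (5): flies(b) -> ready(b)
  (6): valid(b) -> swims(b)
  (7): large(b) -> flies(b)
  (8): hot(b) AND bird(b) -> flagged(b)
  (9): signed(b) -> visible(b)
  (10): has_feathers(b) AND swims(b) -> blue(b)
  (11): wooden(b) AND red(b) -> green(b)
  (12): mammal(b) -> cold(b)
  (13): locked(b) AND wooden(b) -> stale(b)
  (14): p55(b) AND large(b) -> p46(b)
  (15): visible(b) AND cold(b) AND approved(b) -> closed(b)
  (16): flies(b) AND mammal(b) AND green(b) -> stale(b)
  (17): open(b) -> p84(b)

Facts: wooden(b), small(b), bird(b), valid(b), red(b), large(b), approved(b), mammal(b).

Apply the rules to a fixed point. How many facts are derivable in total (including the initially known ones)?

19

Round 1: (4) [bird(b) -> has_feathers(b)]; (6) [valid(b) -> swims(b)]; (7) [large(b) -> flies(b)]; (11) [wooden(b) AND red(b) -> green(b)]; (12) [mammal(b) -> cold(b)]. New: has_feathers(b), swims(b), flies(b), green(b), cold(b).
Round 2: (5) [flies(b) -> ready(b)]; (10) [has_feathers(b) AND swims(b) -> blue(b)]; (16) [flies(b) AND mammal(b) AND green(b) -> stale(b)]. New: ready(b), blue(b), stale(b).
Round 3: (3) [stale(b) AND blue(b) -> signed(b)]. New: signed(b).
Round 4: (9) [signed(b) -> visible(b)]. New: visible(b).
Round 5: (15) [visible(b) AND cold(b) AND approved(b) -> closed(b)]. New: closed(b).
Closure: {approved(b), bird(b), blue(b), closed(b), cold(b), flies(b), green(b), has_feathers(b), large(b), mammal(b), ready(b), red(b), signed(b), small(b), stale(b), swims(b), valid(b), visible(b), wooden(b)} — 19 facts.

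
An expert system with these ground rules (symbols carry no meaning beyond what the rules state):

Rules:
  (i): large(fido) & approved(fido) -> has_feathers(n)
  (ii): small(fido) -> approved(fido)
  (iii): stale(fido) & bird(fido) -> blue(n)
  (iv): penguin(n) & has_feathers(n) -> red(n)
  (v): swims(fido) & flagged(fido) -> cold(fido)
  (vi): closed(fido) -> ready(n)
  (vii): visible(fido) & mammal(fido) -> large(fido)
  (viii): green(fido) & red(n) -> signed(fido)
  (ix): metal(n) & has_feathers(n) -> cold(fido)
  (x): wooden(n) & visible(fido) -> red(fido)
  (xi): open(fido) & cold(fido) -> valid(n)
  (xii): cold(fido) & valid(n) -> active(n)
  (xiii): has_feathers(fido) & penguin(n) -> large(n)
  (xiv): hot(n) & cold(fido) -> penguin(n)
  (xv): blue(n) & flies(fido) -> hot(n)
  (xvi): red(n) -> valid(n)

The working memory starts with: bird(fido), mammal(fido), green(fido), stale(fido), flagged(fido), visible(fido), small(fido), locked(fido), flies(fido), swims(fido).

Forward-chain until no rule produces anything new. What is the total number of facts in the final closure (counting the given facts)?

Round 1: (ii) [small(fido) -> approved(fido)]; (iii) [stale(fido) & bird(fido) -> blue(n)]; (v) [swims(fido) & flagged(fido) -> cold(fido)]; (vii) [visible(fido) & mammal(fido) -> large(fido)]. Adds approved(fido), blue(n), cold(fido), large(fido).
Round 2: (i) [large(fido) & approved(fido) -> has_feathers(n)]; (xv) [blue(n) & flies(fido) -> hot(n)]. Adds has_feathers(n), hot(n).
Round 3: (xiv) [hot(n) & cold(fido) -> penguin(n)]. Adds penguin(n).
Round 4: (iv) [penguin(n) & has_feathers(n) -> red(n)]. Adds red(n).
Round 5: (viii) [green(fido) & red(n) -> signed(fido)]; (xvi) [red(n) -> valid(n)]. Adds signed(fido), valid(n).
Round 6: (xii) [cold(fido) & valid(n) -> active(n)]. Adds active(n).
Closure: {active(n), approved(fido), bird(fido), blue(n), cold(fido), flagged(fido), flies(fido), green(fido), has_feathers(n), hot(n), large(fido), locked(fido), mammal(fido), penguin(n), red(n), signed(fido), small(fido), stale(fido), swims(fido), valid(n), visible(fido)} — 21 facts.

21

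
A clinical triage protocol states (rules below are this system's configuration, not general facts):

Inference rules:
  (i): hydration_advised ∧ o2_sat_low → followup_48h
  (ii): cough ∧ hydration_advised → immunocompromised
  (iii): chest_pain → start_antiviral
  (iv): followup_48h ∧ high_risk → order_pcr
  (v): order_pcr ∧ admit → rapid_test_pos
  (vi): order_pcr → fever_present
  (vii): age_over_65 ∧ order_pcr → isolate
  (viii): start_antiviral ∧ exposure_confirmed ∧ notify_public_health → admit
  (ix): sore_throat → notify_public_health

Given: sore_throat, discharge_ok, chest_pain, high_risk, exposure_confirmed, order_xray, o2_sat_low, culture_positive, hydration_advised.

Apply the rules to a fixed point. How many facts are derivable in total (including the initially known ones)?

16

Round 1 fires (i), (iii), (ix), giving followup_48h, start_antiviral, notify_public_health.
Round 2 fires (iv), (viii), giving order_pcr, admit.
Round 3 fires (v), (vi), giving rapid_test_pos, fever_present.
Closure: {admit, chest_pain, culture_positive, discharge_ok, exposure_confirmed, fever_present, followup_48h, high_risk, hydration_advised, notify_public_health, o2_sat_low, order_pcr, order_xray, rapid_test_pos, sore_throat, start_antiviral} — 16 facts.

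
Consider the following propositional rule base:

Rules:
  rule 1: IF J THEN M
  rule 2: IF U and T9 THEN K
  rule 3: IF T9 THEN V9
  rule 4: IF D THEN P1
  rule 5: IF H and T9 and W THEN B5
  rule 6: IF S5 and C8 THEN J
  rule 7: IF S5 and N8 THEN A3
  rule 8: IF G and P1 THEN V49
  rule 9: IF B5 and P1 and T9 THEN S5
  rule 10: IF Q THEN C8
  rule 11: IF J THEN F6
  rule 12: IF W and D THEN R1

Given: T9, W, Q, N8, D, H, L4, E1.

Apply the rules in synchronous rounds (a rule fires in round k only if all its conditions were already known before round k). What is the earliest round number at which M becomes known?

Round 1 fires rule 3, rule 4, rule 5, rule 10, rule 12, giving V9, P1, B5, C8, R1.
Round 2 fires rule 9, giving S5.
Round 3 fires rule 6, rule 7, giving J, A3.
Round 4 fires rule 1, rule 11, giving M, F6.
M first appears in round 4.

4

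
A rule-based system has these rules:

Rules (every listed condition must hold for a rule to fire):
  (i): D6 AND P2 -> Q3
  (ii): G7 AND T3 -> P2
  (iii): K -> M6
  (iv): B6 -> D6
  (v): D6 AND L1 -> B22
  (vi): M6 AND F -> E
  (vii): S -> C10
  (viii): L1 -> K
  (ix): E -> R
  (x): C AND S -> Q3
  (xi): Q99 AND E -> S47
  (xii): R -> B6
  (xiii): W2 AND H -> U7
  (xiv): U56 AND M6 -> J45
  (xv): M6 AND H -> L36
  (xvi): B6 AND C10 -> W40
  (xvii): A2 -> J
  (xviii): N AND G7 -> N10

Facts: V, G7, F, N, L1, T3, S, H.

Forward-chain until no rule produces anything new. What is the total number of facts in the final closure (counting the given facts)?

21

Round 1 fires (ii), (vii), (viii), (xviii), giving P2, C10, K, N10.
Round 2 fires (iii), giving M6.
Round 3 fires (vi), (xv), giving E, L36.
Round 4 fires (ix), giving R.
Round 5 fires (xii), giving B6.
Round 6 fires (iv), (xvi), giving D6, W40.
Round 7 fires (i), (v), giving Q3, B22.
Closure: {B22, B6, C10, D6, E, F, G7, H, K, L1, L36, M6, N, N10, P2, Q3, R, S, T3, V, W40} — 21 facts.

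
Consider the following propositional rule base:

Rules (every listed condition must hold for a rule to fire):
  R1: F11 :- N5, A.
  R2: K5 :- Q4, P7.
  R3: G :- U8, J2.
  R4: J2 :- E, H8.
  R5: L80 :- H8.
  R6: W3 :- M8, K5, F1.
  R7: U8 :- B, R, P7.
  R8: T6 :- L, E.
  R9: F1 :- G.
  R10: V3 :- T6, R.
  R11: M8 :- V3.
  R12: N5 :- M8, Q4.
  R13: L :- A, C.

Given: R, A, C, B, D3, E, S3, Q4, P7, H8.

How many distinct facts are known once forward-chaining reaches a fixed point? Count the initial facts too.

23

Round 1 fires R2, R4, R5, R7, R13, giving K5, J2, L80, U8, L.
Round 2 fires R3, R8, giving G, T6.
Round 3 fires R9, R10, giving F1, V3.
Round 4 fires R11, giving M8.
Round 5 fires R6, R12, giving W3, N5.
Round 6 fires R1, giving F11.
Closure: {A, B, C, D3, E, F1, F11, G, H8, J2, K5, L, L80, M8, N5, P7, Q4, R, S3, T6, U8, V3, W3} — 23 facts.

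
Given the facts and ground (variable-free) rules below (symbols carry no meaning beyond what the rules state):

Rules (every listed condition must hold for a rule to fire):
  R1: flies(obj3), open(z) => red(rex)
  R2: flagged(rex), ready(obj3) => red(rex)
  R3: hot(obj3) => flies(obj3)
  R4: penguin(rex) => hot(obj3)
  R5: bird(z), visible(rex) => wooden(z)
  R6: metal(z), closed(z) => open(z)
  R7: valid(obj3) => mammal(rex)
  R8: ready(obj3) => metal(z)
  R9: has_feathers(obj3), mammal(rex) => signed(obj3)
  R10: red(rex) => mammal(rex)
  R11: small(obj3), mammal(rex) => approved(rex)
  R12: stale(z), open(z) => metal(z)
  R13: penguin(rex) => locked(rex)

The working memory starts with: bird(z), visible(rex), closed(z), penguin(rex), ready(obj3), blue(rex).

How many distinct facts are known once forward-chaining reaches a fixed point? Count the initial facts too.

Round 1 — R4, R5, R8, R13, derive hot(obj3), wooden(z), metal(z), locked(rex).
Round 2 — R3, R6, derive flies(obj3), open(z).
Round 3 — R1, derive red(rex).
Round 4 — R10, derive mammal(rex).
Closure: {bird(z), blue(rex), closed(z), flies(obj3), hot(obj3), locked(rex), mammal(rex), metal(z), open(z), penguin(rex), ready(obj3), red(rex), visible(rex), wooden(z)} — 14 facts.

14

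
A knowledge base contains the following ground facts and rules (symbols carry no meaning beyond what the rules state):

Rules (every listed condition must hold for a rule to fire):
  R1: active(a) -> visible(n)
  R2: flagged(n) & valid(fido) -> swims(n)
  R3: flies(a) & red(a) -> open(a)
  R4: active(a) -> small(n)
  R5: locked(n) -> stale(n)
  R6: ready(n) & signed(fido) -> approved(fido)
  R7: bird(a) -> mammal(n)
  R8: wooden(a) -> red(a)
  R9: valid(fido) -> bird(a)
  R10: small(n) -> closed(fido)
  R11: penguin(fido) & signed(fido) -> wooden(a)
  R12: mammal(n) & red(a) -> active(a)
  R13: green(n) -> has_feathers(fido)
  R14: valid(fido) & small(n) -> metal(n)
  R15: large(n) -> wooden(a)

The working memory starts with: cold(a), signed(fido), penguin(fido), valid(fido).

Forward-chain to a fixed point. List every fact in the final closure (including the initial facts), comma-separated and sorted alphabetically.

Round 1: R9 [valid(fido) -> bird(a)]; R11 [penguin(fido) & signed(fido) -> wooden(a)]. New: bird(a), wooden(a).
Round 2: R7 [bird(a) -> mammal(n)]; R8 [wooden(a) -> red(a)]. New: mammal(n), red(a).
Round 3: R12 [mammal(n) & red(a) -> active(a)]. New: active(a).
Round 4: R1 [active(a) -> visible(n)]; R4 [active(a) -> small(n)]. New: visible(n), small(n).
Round 5: R10 [small(n) -> closed(fido)]; R14 [valid(fido) & small(n) -> metal(n)]. New: closed(fido), metal(n).

active(a), bird(a), closed(fido), cold(a), mammal(n), metal(n), penguin(fido), red(a), signed(fido), small(n), valid(fido), visible(n), wooden(a)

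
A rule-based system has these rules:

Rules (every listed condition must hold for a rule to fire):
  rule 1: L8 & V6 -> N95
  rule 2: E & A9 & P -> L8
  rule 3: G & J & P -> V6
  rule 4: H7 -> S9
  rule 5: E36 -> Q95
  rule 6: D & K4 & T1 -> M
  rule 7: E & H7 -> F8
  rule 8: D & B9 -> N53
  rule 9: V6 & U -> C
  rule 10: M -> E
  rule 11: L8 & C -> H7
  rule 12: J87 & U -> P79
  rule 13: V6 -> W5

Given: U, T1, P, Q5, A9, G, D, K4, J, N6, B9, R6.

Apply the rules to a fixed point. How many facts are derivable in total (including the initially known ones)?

23

[1] rule 3 [G & J & P -> V6]; rule 6 [D & K4 & T1 -> M]; rule 8 [D & B9 -> N53]. ⇒ new: V6, M, N53.
[2] rule 9 [V6 & U -> C]; rule 10 [M -> E]; rule 13 [V6 -> W5]. ⇒ new: C, E, W5.
[3] rule 2 [E & A9 & P -> L8]. ⇒ new: L8.
[4] rule 1 [L8 & V6 -> N95]; rule 11 [L8 & C -> H7]. ⇒ new: N95, H7.
[5] rule 4 [H7 -> S9]; rule 7 [E & H7 -> F8]. ⇒ new: S9, F8.
Closure: {A9, B9, C, D, E, F8, G, H7, J, K4, L8, M, N53, N6, N95, P, Q5, R6, S9, T1, U, V6, W5} — 23 facts.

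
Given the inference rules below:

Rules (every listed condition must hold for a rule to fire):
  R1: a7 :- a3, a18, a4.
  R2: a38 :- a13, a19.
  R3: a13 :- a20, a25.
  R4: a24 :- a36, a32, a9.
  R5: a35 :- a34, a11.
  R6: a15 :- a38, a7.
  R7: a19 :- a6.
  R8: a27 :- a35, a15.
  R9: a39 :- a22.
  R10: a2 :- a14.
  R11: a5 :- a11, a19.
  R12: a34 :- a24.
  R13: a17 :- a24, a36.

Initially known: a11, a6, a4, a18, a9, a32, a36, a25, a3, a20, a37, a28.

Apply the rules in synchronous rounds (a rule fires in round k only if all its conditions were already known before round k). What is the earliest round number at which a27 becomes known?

Round 1 — R1, R3, R4, R7, derive a7, a13, a24, a19.
Round 2 — R2, R11, R12, R13, derive a38, a5, a34, a17.
Round 3 — R5, R6, derive a35, a15.
Round 4 — R8, derive a27.
a27 first appears in round 4.

4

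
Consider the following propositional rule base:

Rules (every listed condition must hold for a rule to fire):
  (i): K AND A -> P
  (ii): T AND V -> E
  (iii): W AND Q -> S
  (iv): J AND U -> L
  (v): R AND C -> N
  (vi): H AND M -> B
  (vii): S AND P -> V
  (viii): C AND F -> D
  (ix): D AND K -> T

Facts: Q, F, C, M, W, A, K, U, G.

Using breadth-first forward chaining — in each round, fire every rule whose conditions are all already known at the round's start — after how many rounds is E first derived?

3

[1] (i) [K AND A -> P]; (iii) [W AND Q -> S]; (viii) [C AND F -> D]. ⇒ new: P, S, D.
[2] (vii) [S AND P -> V]; (ix) [D AND K -> T]. ⇒ new: V, T.
[3] (ii) [T AND V -> E]. ⇒ new: E.
E first appears in round 3.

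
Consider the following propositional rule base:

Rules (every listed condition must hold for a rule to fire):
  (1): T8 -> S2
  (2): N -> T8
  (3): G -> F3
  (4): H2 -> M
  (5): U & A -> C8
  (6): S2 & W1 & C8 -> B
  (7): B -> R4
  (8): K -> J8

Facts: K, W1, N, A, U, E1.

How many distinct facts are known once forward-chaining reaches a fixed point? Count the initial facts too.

12

Round 1: (2) [N -> T8]; (5) [U & A -> C8]; (8) [K -> J8]. New: T8, C8, J8.
Round 2: (1) [T8 -> S2]. New: S2.
Round 3: (6) [S2 & W1 & C8 -> B]. New: B.
Round 4: (7) [B -> R4]. New: R4.
Closure: {A, B, C8, E1, J8, K, N, R4, S2, T8, U, W1} — 12 facts.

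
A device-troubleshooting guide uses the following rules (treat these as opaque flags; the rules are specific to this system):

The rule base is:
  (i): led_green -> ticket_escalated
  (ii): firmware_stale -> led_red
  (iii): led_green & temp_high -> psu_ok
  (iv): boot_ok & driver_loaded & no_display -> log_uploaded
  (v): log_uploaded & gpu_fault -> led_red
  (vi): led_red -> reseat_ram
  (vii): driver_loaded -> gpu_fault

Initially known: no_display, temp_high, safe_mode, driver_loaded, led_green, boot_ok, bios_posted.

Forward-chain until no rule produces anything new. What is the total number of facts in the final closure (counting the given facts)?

Round 1 fires (i), (iii), (iv), (vii), giving ticket_escalated, psu_ok, log_uploaded, gpu_fault.
Round 2 fires (v), giving led_red.
Round 3 fires (vi), giving reseat_ram.
Closure: {bios_posted, boot_ok, driver_loaded, gpu_fault, led_green, led_red, log_uploaded, no_display, psu_ok, reseat_ram, safe_mode, temp_high, ticket_escalated} — 13 facts.

13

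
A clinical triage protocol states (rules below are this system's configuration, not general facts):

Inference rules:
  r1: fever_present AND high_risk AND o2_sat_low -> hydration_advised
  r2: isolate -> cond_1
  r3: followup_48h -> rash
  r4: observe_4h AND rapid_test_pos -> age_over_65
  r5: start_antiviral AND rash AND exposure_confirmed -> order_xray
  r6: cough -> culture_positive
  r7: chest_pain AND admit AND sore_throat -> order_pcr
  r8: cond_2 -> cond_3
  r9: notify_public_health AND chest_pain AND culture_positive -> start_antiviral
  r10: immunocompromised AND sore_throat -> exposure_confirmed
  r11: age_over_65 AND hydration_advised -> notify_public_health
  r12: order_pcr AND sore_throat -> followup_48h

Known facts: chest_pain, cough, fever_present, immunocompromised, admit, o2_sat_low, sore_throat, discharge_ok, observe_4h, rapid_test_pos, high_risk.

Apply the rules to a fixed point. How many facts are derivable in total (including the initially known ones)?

21

Round 1 — r1, r4, r6, r7, r10, derive hydration_advised, age_over_65, culture_positive, order_pcr, exposure_confirmed.
Round 2 — r11, r12, derive notify_public_health, followup_48h.
Round 3 — r3, r9, derive rash, start_antiviral.
Round 4 — r5, derive order_xray.
Closure: {admit, age_over_65, chest_pain, cough, culture_positive, discharge_ok, exposure_confirmed, fever_present, followup_48h, high_risk, hydration_advised, immunocompromised, notify_public_health, o2_sat_low, observe_4h, order_pcr, order_xray, rapid_test_pos, rash, sore_throat, start_antiviral} — 21 facts.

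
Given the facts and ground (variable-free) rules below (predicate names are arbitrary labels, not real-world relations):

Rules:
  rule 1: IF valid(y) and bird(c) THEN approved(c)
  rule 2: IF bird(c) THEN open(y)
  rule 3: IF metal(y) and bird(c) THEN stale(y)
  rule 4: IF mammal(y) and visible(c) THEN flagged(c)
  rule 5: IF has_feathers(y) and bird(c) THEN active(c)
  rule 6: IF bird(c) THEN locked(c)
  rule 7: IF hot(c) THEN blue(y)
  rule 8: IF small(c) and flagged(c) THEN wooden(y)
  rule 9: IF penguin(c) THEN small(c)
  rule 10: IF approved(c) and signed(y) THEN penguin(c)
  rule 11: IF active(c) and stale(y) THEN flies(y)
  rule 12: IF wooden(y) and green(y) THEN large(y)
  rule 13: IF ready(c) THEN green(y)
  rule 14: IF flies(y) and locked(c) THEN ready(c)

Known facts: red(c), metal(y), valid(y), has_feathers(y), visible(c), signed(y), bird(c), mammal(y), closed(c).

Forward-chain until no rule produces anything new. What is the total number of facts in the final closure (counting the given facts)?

[1] rule 1 [IF valid(y) and bird(c) THEN approved(c)]; rule 2 [IF bird(c) THEN open(y)]; rule 3 [IF metal(y) and bird(c) THEN stale(y)]; rule 4 [IF mammal(y) and visible(c) THEN flagged(c)]; rule 5 [IF has_feathers(y) and bird(c) THEN active(c)]; rule 6 [IF bird(c) THEN locked(c)]. ⇒ new: approved(c), open(y), stale(y), flagged(c), active(c), locked(c).
[2] rule 10 [IF approved(c) and signed(y) THEN penguin(c)]; rule 11 [IF active(c) and stale(y) THEN flies(y)]. ⇒ new: penguin(c), flies(y).
[3] rule 9 [IF penguin(c) THEN small(c)]; rule 14 [IF flies(y) and locked(c) THEN ready(c)]. ⇒ new: small(c), ready(c).
[4] rule 8 [IF small(c) and flagged(c) THEN wooden(y)]; rule 13 [IF ready(c) THEN green(y)]. ⇒ new: wooden(y), green(y).
[5] rule 12 [IF wooden(y) and green(y) THEN large(y)]. ⇒ new: large(y).
Closure: {active(c), approved(c), bird(c), closed(c), flagged(c), flies(y), green(y), has_feathers(y), large(y), locked(c), mammal(y), metal(y), open(y), penguin(c), ready(c), red(c), signed(y), small(c), stale(y), valid(y), visible(c), wooden(y)} — 22 facts.

22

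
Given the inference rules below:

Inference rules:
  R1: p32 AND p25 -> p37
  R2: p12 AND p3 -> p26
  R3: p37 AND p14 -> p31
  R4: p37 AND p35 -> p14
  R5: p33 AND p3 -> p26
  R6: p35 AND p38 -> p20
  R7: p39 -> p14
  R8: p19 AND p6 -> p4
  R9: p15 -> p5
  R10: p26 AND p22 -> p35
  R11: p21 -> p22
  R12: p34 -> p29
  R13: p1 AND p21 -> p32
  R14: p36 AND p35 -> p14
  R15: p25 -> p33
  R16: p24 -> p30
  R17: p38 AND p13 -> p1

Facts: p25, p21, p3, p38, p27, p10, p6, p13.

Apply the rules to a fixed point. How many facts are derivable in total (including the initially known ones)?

18

Round 1: R11 [p21 -> p22]; R15 [p25 -> p33]; R17 [p38 AND p13 -> p1]. Adds p22, p33, p1.
Round 2: R5 [p33 AND p3 -> p26]; R13 [p1 AND p21 -> p32]. Adds p26, p32.
Round 3: R1 [p32 AND p25 -> p37]; R10 [p26 AND p22 -> p35]. Adds p37, p35.
Round 4: R4 [p37 AND p35 -> p14]; R6 [p35 AND p38 -> p20]. Adds p14, p20.
Round 5: R3 [p37 AND p14 -> p31]. Adds p31.
Closure: {p1, p10, p13, p14, p20, p21, p22, p25, p26, p27, p3, p31, p32, p33, p35, p37, p38, p6} — 18 facts.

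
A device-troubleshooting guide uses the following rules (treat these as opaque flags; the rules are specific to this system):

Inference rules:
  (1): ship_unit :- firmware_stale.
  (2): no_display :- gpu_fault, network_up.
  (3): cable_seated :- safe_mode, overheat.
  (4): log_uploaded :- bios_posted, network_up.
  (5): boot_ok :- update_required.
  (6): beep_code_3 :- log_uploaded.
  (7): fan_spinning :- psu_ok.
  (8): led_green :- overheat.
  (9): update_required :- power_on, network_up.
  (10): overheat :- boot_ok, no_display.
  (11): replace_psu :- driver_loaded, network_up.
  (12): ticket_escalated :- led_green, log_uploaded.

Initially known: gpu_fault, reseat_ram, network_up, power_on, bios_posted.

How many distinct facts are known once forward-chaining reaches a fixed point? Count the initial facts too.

[1] (2) [no_display :- gpu_fault, network_up.]; (4) [log_uploaded :- bios_posted, network_up.]; (9) [update_required :- power_on, network_up.]. ⇒ new: no_display, log_uploaded, update_required.
[2] (5) [boot_ok :- update_required.]; (6) [beep_code_3 :- log_uploaded.]. ⇒ new: boot_ok, beep_code_3.
[3] (10) [overheat :- boot_ok, no_display.]. ⇒ new: overheat.
[4] (8) [led_green :- overheat.]. ⇒ new: led_green.
[5] (12) [ticket_escalated :- led_green, log_uploaded.]. ⇒ new: ticket_escalated.
Closure: {beep_code_3, bios_posted, boot_ok, gpu_fault, led_green, log_uploaded, network_up, no_display, overheat, power_on, reseat_ram, ticket_escalated, update_required} — 13 facts.

13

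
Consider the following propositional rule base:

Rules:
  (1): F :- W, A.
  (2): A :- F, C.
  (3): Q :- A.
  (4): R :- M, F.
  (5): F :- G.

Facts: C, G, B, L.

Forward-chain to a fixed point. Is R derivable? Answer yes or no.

no

Round 1 fires (5), giving F.
Round 2 fires (2), giving A.
Round 3 fires (3), giving Q.
Fixed point reached. R is concluded only by (4); (4) needs M (never derived).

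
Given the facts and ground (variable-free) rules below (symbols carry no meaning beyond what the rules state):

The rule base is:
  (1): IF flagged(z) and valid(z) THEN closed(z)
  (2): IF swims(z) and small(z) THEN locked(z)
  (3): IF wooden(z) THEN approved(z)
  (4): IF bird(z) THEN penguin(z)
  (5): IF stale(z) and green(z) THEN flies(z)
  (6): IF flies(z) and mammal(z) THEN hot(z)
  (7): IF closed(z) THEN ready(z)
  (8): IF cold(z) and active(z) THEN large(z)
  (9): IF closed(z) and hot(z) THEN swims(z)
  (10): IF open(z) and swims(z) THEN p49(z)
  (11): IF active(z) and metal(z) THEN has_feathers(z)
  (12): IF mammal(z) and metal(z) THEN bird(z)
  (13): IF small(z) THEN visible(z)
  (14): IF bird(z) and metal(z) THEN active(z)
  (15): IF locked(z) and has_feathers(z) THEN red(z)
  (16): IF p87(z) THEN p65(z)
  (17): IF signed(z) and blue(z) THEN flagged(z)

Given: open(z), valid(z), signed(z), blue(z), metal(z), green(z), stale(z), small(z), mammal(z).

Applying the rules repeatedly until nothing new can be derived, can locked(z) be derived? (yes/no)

yes

Round 1 — (5), (12), (13), (17), derive flies(z), bird(z), visible(z), flagged(z).
Round 2 — (1), (4), (6), (14), derive closed(z), penguin(z), hot(z), active(z).
Round 3 — (7), (9), (11), derive ready(z), swims(z), has_feathers(z).
Round 4 — (2), (10), derive locked(z), p49(z).
Round 5 — (15), derive red(z).
locked(z) appears in round 4, so it is derivable.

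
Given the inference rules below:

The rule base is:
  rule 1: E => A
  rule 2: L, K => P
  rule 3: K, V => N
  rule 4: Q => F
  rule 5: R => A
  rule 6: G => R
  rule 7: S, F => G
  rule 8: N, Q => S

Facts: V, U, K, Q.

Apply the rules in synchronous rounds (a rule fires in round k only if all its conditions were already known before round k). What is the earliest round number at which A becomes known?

Round 1 fires rule 3, rule 4, giving N, F.
Round 2 fires rule 8, giving S.
Round 3 fires rule 7, giving G.
Round 4 fires rule 6, giving R.
Round 5 fires rule 5, giving A.
A first appears in round 5.

5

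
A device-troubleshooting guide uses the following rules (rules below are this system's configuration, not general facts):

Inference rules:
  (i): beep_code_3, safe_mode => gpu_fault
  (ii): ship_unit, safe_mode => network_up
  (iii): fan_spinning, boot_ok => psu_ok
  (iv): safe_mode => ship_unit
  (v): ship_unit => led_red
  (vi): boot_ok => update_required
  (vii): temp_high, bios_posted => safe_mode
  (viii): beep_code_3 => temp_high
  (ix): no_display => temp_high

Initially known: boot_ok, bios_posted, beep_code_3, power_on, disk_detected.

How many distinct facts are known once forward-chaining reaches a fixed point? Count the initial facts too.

12

Round 1: (vi) [boot_ok => update_required]; (viii) [beep_code_3 => temp_high]. Adds update_required, temp_high.
Round 2: (vii) [temp_high, bios_posted => safe_mode]. Adds safe_mode.
Round 3: (i) [beep_code_3, safe_mode => gpu_fault]; (iv) [safe_mode => ship_unit]. Adds gpu_fault, ship_unit.
Round 4: (ii) [ship_unit, safe_mode => network_up]; (v) [ship_unit => led_red]. Adds network_up, led_red.
Closure: {beep_code_3, bios_posted, boot_ok, disk_detected, gpu_fault, led_red, network_up, power_on, safe_mode, ship_unit, temp_high, update_required} — 12 facts.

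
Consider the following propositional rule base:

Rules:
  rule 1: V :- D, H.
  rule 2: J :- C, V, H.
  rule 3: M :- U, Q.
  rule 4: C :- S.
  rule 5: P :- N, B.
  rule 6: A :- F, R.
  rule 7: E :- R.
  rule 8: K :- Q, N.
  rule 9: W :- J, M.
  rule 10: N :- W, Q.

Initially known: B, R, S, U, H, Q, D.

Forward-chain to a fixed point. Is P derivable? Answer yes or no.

yes

[1] rule 1 [V :- D, H.]; rule 3 [M :- U, Q.]; rule 4 [C :- S.]; rule 7 [E :- R.]. ⇒ new: V, M, C, E.
[2] rule 2 [J :- C, V, H.]. ⇒ new: J.
[3] rule 9 [W :- J, M.]. ⇒ new: W.
[4] rule 10 [N :- W, Q.]. ⇒ new: N.
[5] rule 5 [P :- N, B.]; rule 8 [K :- Q, N.]. ⇒ new: P, K.
P appears in round 5, so it is derivable.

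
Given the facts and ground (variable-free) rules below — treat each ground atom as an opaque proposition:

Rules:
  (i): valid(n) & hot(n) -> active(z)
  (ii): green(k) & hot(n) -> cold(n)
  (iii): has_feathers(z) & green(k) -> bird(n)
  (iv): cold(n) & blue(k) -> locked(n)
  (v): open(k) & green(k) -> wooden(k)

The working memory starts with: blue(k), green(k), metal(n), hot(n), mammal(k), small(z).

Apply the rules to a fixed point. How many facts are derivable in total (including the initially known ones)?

Round 1: (ii) [green(k) & hot(n) -> cold(n)]. Adds cold(n).
Round 2: (iv) [cold(n) & blue(k) -> locked(n)]. Adds locked(n).
Closure: {blue(k), cold(n), green(k), hot(n), locked(n), mammal(k), metal(n), small(z)} — 8 facts.

8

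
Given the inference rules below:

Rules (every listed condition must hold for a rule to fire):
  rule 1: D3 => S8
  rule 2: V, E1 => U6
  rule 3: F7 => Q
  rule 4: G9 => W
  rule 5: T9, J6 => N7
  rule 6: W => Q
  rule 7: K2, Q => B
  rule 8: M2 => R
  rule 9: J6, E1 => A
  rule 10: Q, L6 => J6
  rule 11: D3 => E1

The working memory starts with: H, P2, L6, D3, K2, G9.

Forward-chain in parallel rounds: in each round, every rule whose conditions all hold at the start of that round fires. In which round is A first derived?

4

Round 1 fires rule 1, rule 4, rule 11, giving S8, W, E1.
Round 2 fires rule 6, giving Q.
Round 3 fires rule 7, rule 10, giving B, J6.
Round 4 fires rule 9, giving A.
A first appears in round 4.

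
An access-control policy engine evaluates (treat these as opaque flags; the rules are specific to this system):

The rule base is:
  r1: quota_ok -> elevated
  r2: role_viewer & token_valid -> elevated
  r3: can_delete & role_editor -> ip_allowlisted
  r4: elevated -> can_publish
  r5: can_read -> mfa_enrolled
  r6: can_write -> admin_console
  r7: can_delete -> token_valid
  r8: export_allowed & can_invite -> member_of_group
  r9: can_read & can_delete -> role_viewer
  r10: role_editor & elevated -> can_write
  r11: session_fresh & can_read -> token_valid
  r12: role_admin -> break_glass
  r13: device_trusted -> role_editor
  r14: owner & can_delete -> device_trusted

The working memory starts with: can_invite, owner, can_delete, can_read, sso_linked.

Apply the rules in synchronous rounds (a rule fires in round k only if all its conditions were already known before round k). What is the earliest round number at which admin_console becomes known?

4

[1] r5 [can_read -> mfa_enrolled]; r7 [can_delete -> token_valid]; r9 [can_read & can_delete -> role_viewer]; r14 [owner & can_delete -> device_trusted]. ⇒ new: mfa_enrolled, token_valid, role_viewer, device_trusted.
[2] r2 [role_viewer & token_valid -> elevated]; r13 [device_trusted -> role_editor]. ⇒ new: elevated, role_editor.
[3] r3 [can_delete & role_editor -> ip_allowlisted]; r4 [elevated -> can_publish]; r10 [role_editor & elevated -> can_write]. ⇒ new: ip_allowlisted, can_publish, can_write.
[4] r6 [can_write -> admin_console]. ⇒ new: admin_console.
admin_console first appears in round 4.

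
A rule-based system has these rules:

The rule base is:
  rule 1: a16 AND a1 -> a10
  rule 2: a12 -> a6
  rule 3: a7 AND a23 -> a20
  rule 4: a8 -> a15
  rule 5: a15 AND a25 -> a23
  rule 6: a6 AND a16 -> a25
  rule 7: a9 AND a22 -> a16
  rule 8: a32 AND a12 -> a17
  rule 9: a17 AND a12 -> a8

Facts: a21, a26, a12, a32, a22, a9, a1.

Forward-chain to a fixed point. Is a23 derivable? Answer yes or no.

yes

[1] rule 2 [a12 -> a6]; rule 7 [a9 AND a22 -> a16]; rule 8 [a32 AND a12 -> a17]. ⇒ new: a6, a16, a17.
[2] rule 1 [a16 AND a1 -> a10]; rule 6 [a6 AND a16 -> a25]; rule 9 [a17 AND a12 -> a8]. ⇒ new: a10, a25, a8.
[3] rule 4 [a8 -> a15]. ⇒ new: a15.
[4] rule 5 [a15 AND a25 -> a23]. ⇒ new: a23.
a23 appears in round 4, so it is derivable.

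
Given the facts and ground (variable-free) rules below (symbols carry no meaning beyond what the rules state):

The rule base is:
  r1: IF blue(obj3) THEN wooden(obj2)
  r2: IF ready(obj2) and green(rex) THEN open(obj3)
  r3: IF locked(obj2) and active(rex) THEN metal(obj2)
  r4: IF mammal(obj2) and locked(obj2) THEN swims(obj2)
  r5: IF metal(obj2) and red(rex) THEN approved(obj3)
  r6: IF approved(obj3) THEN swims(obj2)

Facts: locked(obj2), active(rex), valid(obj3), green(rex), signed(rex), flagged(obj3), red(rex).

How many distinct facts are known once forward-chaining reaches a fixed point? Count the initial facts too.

10

Round 1 fires r3, giving metal(obj2).
Round 2 fires r5, giving approved(obj3).
Round 3 fires r6, giving swims(obj2).
Closure: {active(rex), approved(obj3), flagged(obj3), green(rex), locked(obj2), metal(obj2), red(rex), signed(rex), swims(obj2), valid(obj3)} — 10 facts.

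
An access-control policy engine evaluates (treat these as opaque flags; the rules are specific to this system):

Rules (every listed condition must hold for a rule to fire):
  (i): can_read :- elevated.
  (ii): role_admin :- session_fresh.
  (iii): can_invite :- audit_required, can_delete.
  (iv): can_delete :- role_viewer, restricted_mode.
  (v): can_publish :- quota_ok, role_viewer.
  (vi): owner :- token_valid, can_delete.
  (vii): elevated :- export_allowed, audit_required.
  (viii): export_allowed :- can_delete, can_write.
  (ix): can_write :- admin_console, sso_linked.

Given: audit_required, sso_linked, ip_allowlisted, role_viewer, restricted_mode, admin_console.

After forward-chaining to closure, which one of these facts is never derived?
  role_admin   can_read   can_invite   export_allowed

Round 1: (iv) [can_delete :- role_viewer, restricted_mode.]; (ix) [can_write :- admin_console, sso_linked.]. New: can_delete, can_write.
Round 2: (iii) [can_invite :- audit_required, can_delete.]; (viii) [export_allowed :- can_delete, can_write.]. New: can_invite, export_allowed.
Round 3: (vii) [elevated :- export_allowed, audit_required.]. New: elevated.
Round 4: (i) [can_read :- elevated.]. New: can_read.
Derived: export_allowed (round 2), can_read (round 4), can_invite (round 2). role_admin never appears in any round.

role_admin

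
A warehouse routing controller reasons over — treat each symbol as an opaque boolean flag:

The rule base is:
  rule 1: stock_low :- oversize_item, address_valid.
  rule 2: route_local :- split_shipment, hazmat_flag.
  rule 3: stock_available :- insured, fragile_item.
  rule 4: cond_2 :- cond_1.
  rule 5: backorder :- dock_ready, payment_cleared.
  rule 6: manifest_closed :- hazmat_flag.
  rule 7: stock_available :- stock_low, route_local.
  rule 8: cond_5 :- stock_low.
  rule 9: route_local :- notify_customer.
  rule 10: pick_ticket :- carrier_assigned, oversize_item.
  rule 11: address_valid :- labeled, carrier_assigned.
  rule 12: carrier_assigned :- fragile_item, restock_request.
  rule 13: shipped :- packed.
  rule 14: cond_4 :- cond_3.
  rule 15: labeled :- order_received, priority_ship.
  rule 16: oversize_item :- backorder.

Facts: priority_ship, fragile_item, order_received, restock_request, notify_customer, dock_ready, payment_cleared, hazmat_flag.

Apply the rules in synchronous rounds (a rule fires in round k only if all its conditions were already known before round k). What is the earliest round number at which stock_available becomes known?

Round 1 fires rule 5, rule 6, rule 9, rule 12, rule 15, giving backorder, manifest_closed, route_local, carrier_assigned, labeled.
Round 2 fires rule 11, rule 16, giving address_valid, oversize_item.
Round 3 fires rule 1, rule 10, giving stock_low, pick_ticket.
Round 4 fires rule 7, rule 8, giving stock_available, cond_5.
stock_available first appears in round 4.

4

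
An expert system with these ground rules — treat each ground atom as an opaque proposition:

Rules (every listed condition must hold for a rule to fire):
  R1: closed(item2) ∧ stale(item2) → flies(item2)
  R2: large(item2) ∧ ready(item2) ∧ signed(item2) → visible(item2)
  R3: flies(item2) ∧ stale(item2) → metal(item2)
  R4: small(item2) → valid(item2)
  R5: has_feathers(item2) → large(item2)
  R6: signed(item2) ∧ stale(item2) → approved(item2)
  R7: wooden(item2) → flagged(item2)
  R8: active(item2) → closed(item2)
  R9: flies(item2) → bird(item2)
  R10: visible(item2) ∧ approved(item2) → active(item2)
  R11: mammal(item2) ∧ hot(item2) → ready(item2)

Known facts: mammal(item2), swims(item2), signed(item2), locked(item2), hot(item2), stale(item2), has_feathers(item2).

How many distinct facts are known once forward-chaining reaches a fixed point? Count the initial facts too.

16

Round 1 — R5, R6, R11, derive large(item2), approved(item2), ready(item2).
Round 2 — R2, derive visible(item2).
Round 3 — R10, derive active(item2).
Round 4 — R8, derive closed(item2).
Round 5 — R1, derive flies(item2).
Round 6 — R3, R9, derive metal(item2), bird(item2).
Closure: {active(item2), approved(item2), bird(item2), closed(item2), flies(item2), has_feathers(item2), hot(item2), large(item2), locked(item2), mammal(item2), metal(item2), ready(item2), signed(item2), stale(item2), swims(item2), visible(item2)} — 16 facts.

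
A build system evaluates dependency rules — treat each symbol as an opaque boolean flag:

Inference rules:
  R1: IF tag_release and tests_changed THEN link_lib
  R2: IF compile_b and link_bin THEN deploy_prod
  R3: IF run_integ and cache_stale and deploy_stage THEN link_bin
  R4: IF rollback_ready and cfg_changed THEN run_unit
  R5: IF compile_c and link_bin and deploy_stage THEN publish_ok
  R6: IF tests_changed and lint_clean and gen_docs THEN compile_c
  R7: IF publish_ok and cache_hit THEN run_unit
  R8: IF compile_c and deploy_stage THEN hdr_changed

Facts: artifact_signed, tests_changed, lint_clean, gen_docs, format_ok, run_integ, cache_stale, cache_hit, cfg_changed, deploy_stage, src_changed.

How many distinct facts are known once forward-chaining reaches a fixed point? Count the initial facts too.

16

Round 1: R3 [IF run_integ and cache_stale and deploy_stage THEN link_bin]; R6 [IF tests_changed and lint_clean and gen_docs THEN compile_c]. Adds link_bin, compile_c.
Round 2: R5 [IF compile_c and link_bin and deploy_stage THEN publish_ok]; R8 [IF compile_c and deploy_stage THEN hdr_changed]. Adds publish_ok, hdr_changed.
Round 3: R7 [IF publish_ok and cache_hit THEN run_unit]. Adds run_unit.
Closure: {artifact_signed, cache_hit, cache_stale, cfg_changed, compile_c, deploy_stage, format_ok, gen_docs, hdr_changed, link_bin, lint_clean, publish_ok, run_integ, run_unit, src_changed, tests_changed} — 16 facts.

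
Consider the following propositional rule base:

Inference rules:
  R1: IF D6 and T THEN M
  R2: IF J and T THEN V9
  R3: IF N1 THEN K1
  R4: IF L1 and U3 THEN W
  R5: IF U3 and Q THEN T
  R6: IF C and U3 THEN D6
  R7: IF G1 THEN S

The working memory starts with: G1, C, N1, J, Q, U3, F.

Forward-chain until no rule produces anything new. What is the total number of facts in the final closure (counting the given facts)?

13

Round 1 — R3, R5, R6, R7, derive K1, T, D6, S.
Round 2 — R1, R2, derive M, V9.
Closure: {C, D6, F, G1, J, K1, M, N1, Q, S, T, U3, V9} — 13 facts.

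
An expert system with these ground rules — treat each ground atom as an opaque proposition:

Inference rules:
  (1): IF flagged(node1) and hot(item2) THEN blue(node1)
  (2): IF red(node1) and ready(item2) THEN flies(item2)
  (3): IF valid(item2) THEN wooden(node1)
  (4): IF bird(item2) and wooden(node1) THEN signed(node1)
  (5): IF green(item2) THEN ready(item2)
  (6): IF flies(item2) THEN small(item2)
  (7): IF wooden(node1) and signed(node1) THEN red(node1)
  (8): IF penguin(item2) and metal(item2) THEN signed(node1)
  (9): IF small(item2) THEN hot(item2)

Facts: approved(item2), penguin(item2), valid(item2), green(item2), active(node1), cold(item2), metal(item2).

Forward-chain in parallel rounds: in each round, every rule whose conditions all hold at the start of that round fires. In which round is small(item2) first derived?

4

Round 1: (3) [IF valid(item2) THEN wooden(node1)]; (5) [IF green(item2) THEN ready(item2)]; (8) [IF penguin(item2) and metal(item2) THEN signed(node1)]. New: wooden(node1), ready(item2), signed(node1).
Round 2: (7) [IF wooden(node1) and signed(node1) THEN red(node1)]. New: red(node1).
Round 3: (2) [IF red(node1) and ready(item2) THEN flies(item2)]. New: flies(item2).
Round 4: (6) [IF flies(item2) THEN small(item2)]. New: small(item2).
small(item2) first appears in round 4.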